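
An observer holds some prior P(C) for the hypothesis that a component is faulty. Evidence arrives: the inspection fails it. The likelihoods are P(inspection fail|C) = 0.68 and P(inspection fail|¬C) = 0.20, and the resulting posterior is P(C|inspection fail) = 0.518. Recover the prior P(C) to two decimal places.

Bayes' rule in odds form gives O(C|E) = O(C)·[P(E|C)/P(E|¬C)], hence O(C) = O(C|E)/LR.
Posterior odds = 0.518/(1−0.518) = 1.0747. LR = 0.68/0.20 = 3.4000.
Prior odds = 1.0747/3.4000 = 0.3161, so P(C) = 0.3161/(1+0.3161) ≈ 0.24.

P(C) = 0.24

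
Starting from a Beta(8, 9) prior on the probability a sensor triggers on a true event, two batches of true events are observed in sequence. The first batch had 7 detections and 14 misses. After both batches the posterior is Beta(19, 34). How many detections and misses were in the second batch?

Sequential conjugate updates are equivalent to a single update on the pooled data, so total successes = posterior α − prior α and total failures = posterior β − prior β.
Total across both batches: 19−8=11 detections, 34−9=25 misses.
Subtract the first batch: 11−7=4 detections and 25−14=11 misses.

4 detections and 11 misses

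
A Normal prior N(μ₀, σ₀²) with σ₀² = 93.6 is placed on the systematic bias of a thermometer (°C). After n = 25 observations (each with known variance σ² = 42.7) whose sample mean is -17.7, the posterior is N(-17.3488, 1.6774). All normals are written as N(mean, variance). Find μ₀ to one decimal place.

The posterior mean is a precision-weighted average: μ_n = (τ₀μ₀ + τ_data·x̄)/(τ₀+τ_data), with τ₀=1/σ₀² and τ_data=n/σ².
Here τ₀ = 1/93.6 = 0.010684 and τ_data = 25/42.7 = 0.585480, so τ_n = 0.596164.
Rearranging for μ₀: μ₀ = (μ_n·τ_n − τ_data·x̄)/τ₀ = (-17.3488·0.596164 − 0.585480·-17.7) / 0.010684 = 0.020266/0.010684 ≈ 1.9.

μ₀ = 1.9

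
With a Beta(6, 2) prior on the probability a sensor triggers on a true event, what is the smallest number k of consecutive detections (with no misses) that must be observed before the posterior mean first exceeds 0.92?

After k detections and 0 misses the posterior is Beta(6+k, 2), with mean (6+k)/(6+2+k).
Set (6+k)/(8+k) > 0.92 and solve: k > (0.92·8 − 6)/(1 − 0.92) = 17.000.
The smallest integer exceeding 17.000 is 18.

k = 18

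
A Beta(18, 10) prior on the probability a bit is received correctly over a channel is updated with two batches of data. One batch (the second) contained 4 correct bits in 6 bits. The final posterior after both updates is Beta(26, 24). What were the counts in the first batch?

Because Beta–binomial updating is additive in the counts, the combined data contributed (α_post−α_prior, β_post−β_prior) successes and failures.
Total across both batches: 26−18=8 correct bits, 24−10=14 errors.
Subtract the second batch: 8−4=4 correct bits and 14−2=12 errors.

4 correct bits and 12 errors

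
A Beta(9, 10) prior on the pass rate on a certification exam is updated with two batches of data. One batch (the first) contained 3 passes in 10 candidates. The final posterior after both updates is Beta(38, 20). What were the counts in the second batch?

Sequential conjugate updates are equivalent to a single update on the pooled data, so total successes = posterior α − prior α and total failures = posterior β − prior β.
Total across both batches: 38−9=29 passes, 20−10=10 failures.
Subtract the first batch: 29−3=26 passes and 10−7=3 failures.

26 passes and 3 failures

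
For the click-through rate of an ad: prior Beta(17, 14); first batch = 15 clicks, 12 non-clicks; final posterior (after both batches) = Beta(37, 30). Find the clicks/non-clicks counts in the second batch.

Because Beta–binomial updating is additive in the counts, the combined data contributed (α_post−α_prior, β_post−β_prior) successes and failures.
Total across both batches: 37−17=20 clicks, 30−14=16 non-clicks.
Subtract the first batch: 20−15=5 clicks and 16−12=4 non-clicks.

5 clicks and 4 non-clicks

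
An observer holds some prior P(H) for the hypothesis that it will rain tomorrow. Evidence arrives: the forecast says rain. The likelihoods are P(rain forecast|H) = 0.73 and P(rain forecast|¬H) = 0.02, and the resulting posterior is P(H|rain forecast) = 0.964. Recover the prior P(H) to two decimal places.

P(H) = 0.42

Bayes' rule in odds form gives O(H|E) = O(H)·[P(E|H)/P(E|¬H)], hence O(H) = O(H|E)/LR.
Posterior odds = 0.964/(1−0.964) = 26.7778. LR = 0.73/0.02 = 36.5000.
Prior odds = 26.7778/36.5000 = 0.7336, so P(H) = 0.7336/(1+0.7336) ≈ 0.42.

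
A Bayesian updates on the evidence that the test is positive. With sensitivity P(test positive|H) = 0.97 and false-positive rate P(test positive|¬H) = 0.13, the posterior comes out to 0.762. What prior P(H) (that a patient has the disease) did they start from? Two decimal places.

Bayes' rule in odds form gives O(H|E) = O(H)·[P(E|H)/P(E|¬H)], hence O(H) = O(H|E)/LR.
Posterior odds = 0.762/(1−0.762) = 3.2017. LR = 0.97/0.13 = 7.4615.
Prior odds = 3.2017/7.4615 = 0.4291, so P(H) = 0.4291/(1+0.4291) ≈ 0.30.

P(H) = 0.30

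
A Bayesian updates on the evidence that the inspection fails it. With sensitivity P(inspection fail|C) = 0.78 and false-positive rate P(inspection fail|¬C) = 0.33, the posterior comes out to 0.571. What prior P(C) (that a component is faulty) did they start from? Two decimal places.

P(C) = 0.36

In odds form, posterior odds = prior odds × likelihood ratio, so prior odds = posterior odds ÷ LR.
Posterior odds = 0.571/(1−0.571) = 1.3310. LR = 0.78/0.33 = 2.3636.
Prior odds = 1.3310/2.3636 = 0.5631, so P(C) = 0.5631/(1+0.5631) ≈ 0.36.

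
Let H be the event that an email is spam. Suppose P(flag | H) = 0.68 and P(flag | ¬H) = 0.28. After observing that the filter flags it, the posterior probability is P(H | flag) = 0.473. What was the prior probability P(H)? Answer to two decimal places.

P(H) = 0.27

Bayes' rule in odds form gives O(H|E) = O(H)·[P(E|H)/P(E|¬H)], hence O(H) = O(H|E)/LR.
Posterior odds = 0.473/(1−0.473) = 0.8975. LR = 0.68/0.28 = 2.4286.
Prior odds = 0.8975/2.4286 = 0.3696, so P(H) = 0.3696/(1+0.3696) ≈ 0.27.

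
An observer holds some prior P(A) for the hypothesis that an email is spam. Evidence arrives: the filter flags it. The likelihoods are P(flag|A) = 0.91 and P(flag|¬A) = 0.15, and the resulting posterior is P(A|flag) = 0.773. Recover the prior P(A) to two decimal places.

Bayes' rule in odds form gives O(A|E) = O(A)·[P(E|A)/P(E|¬A)], hence O(A) = O(A|E)/LR.
Posterior odds = 0.773/(1−0.773) = 3.4053. LR = 0.91/0.15 = 6.0667.
Prior odds = 3.4053/6.0667 = 0.5613, so P(A) = 0.5613/(1+0.5613) ≈ 0.36.

P(A) = 0.36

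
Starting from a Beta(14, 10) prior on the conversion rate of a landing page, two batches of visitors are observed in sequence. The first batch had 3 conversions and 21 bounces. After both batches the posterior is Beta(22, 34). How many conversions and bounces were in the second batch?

5 conversions and 3 bounces

Because Beta–binomial updating is additive in the counts, the combined data contributed (α_post−α_prior, β_post−β_prior) successes and failures.
Total across both batches: 22−14=8 conversions, 34−10=24 bounces.
Subtract the first batch: 8−3=5 conversions and 24−21=3 bounces.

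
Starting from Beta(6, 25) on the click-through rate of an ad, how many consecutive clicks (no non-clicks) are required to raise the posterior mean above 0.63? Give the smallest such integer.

After k clicks and 0 non-clicks the posterior is Beta(6+k, 25), with mean (6+k)/(6+25+k).
Set (6+k)/(31+k) > 0.63 and solve: k > (0.63·31 − 6)/(1 − 0.63) = 36.568.
The smallest integer exceeding 36.568 is 37.

k = 37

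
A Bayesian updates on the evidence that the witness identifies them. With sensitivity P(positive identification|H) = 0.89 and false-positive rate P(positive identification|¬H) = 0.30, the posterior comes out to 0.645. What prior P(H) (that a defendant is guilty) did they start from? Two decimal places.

P(H) = 0.38

Bayes' rule in odds form gives O(H|E) = O(H)·[P(E|H)/P(E|¬H)], hence O(H) = O(H|E)/LR.
Posterior odds = 0.645/(1−0.645) = 1.8169. LR = 0.89/0.30 = 2.9667.
Prior odds = 1.8169/2.9667 = 0.6124, so P(H) = 0.6124/(1+0.6124) ≈ 0.38.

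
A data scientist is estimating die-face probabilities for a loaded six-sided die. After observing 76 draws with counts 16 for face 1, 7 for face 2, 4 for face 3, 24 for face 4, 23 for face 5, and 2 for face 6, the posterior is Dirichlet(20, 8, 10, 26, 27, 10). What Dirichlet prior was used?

Dirichlet(4, 1, 6, 2, 4, 8)

For a Dirichlet(α) prior with multinomial counts c, the posterior is Dirichlet(α + c) componentwise.
Subtract each count from the matching posterior parameter: 20−16=4, 8−7=1, 10−4=6, 26−24=2, 27−23=4, 10−2=8.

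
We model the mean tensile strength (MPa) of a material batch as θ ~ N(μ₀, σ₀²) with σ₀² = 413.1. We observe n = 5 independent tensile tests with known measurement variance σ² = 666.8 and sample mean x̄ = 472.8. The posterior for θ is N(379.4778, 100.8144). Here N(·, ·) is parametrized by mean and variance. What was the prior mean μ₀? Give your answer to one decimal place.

With known observation variance, the Normal–Normal posterior has precision τ_n = τ₀ + n/σ² and mean μ_n = (τ₀μ₀ + (n/σ²)x̄)/τ_n.
Here τ₀ = 1/413.1 = 0.002421 and τ_data = 5/666.8 = 0.007499, so τ_n = 0.009920.
Rearranging for μ₀: μ₀ = (μ_n·τ_n − τ_data·x̄)/τ₀ = (379.4778·0.009920 − 0.007499·472.8) / 0.002421 = 0.218893/0.002421 ≈ 90.4.

μ₀ = 90.4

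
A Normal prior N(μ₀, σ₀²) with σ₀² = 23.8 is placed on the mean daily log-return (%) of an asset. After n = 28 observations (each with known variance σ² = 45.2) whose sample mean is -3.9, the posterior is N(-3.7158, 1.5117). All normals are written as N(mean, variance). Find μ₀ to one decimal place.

With known observation variance, the Normal–Normal posterior has precision τ_n = τ₀ + n/σ² and mean μ_n = (τ₀μ₀ + (n/σ²)x̄)/τ_n.
Here τ₀ = 1/23.8 = 0.042017 and τ_data = 28/45.2 = 0.619469, so τ_n = 0.661486.
Rearranging for μ₀: μ₀ = (μ_n·τ_n − τ_data·x̄)/τ₀ = (-3.7158·0.661486 − 0.619469·-3.9) / 0.042017 = -0.042021/0.042017 ≈ -1.0.

μ₀ = -1.0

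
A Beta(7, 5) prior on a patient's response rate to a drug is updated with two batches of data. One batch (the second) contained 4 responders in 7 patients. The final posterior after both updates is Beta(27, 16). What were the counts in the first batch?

Sequential conjugate updates are equivalent to a single update on the pooled data, so total successes = posterior α − prior α and total failures = posterior β − prior β.
Total across both batches: 27−7=20 responders, 16−5=11 non-responders.
Subtract the second batch: 20−4=16 responders and 11−3=8 non-responders.

16 responders and 8 non-responders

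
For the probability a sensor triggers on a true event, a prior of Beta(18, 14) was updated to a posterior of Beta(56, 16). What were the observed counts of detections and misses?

38 detections and 2 misses

A Beta(α, β) prior with s successes and f failures in binomial data gives a Beta(α+s, β+f) posterior.
So s = 56 − 18 = 38 and f = 16 − 14 = 2.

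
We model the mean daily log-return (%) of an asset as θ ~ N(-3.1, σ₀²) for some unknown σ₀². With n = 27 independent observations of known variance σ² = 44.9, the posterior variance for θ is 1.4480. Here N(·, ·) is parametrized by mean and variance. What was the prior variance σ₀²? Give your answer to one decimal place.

For the Normal–Normal model with known σ², precisions add: τ_n = τ₀ + n/σ².
So 1/σ₀² = 1/1.4480 − 27/44.9 = 0.690608 − 0.601336 = 0.089272.
Hence σ₀² = 1/0.089272 ≈ 11.2.

σ₀² = 11.2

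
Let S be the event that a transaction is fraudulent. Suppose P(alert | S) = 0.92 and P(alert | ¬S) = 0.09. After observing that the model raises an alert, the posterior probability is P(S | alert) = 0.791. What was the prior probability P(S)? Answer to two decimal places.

P(S) = 0.27

Bayes' rule in odds form gives O(S|E) = O(S)·[P(E|S)/P(E|¬S)], hence O(S) = O(S|E)/LR.
Posterior odds = 0.791/(1−0.791) = 3.7847. LR = 0.92/0.09 = 10.2222.
Prior odds = 3.7847/10.2222 = 0.3702, so P(S) = 0.3702/(1+0.3702) ≈ 0.27.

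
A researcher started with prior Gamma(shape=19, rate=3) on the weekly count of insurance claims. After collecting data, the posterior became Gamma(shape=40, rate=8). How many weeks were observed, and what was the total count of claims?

n = 5 weeks with total 21 claims

Gamma–Poisson conjugacy: posterior shape = α + Σxᵢ, posterior rate = β + n.
Matching: Σxᵢ = 40 − 19 = 21 and n = 8 − 3 = 5.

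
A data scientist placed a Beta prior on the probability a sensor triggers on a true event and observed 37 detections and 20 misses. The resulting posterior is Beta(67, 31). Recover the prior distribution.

Beta(30, 11)

A Beta(α, β) prior with s successes and f failures in binomial data gives a Beta(α+s, β+f) posterior.
So α = 67 − 37 = 30 and β = 31 − 20 = 11.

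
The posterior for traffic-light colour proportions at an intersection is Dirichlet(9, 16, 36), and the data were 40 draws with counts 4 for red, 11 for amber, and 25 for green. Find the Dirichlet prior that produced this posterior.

For a Dirichlet(α) prior with multinomial counts c, the posterior is Dirichlet(α + c) componentwise.
Subtract each count from the matching posterior parameter: 9−4=5, 16−11=5, 36−25=11.

Dirichlet(5, 5, 11)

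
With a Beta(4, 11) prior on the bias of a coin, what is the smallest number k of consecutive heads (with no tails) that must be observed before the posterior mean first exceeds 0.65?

After k heads and 0 tails the posterior is Beta(4+k, 11), with mean (4+k)/(4+11+k).
Set (4+k)/(15+k) > 0.65 and solve: k > (0.65·15 − 4)/(1 − 0.65) = 16.429.
The smallest integer exceeding 16.429 is 17, and checking k=17: (21)/(32) = 0.6562 > 0.65.

k = 17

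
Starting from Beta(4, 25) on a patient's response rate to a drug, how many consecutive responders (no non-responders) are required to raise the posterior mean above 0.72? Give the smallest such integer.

k = 61

After k responders and 0 non-responders the posterior is Beta(4+k, 25), with mean (4+k)/(4+25+k).
Set (4+k)/(29+k) > 0.72 and solve: k > (0.72·29 − 4)/(1 − 0.72) = 60.286.
The smallest integer exceeding 60.286 is 61.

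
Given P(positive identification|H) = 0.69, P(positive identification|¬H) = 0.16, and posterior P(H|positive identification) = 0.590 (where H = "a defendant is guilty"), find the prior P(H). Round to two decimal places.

In odds form, posterior odds = prior odds × likelihood ratio, so prior odds = posterior odds ÷ LR.
Posterior odds = 0.590/(1−0.590) = 1.4390. LR = 0.69/0.16 = 4.3125.
Prior odds = 1.4390/4.3125 = 0.3337, so P(H) = 0.3337/(1+0.3337) ≈ 0.25.

P(H) = 0.25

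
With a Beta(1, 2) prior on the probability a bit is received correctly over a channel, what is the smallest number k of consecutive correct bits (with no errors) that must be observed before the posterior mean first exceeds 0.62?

k = 3

After k correct bits and 0 errors the posterior is Beta(1+k, 2), with mean (1+k)/(1+2+k).
Set (1+k)/(3+k) > 0.62 and solve: k > (0.62·3 − 1)/(1 − 0.62) = 2.263.
The smallest integer exceeding 2.263 is 3, and checking k=3: (4)/(6) = 0.6667 > 0.62.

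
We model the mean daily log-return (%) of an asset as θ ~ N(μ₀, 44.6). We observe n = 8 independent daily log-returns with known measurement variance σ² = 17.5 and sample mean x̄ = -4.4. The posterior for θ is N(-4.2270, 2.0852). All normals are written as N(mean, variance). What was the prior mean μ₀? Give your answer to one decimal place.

μ₀ = -0.7

The posterior mean is a precision-weighted average: μ_n = (τ₀μ₀ + τ_data·x̄)/(τ₀+τ_data), with τ₀=1/σ₀² and τ_data=n/σ².
Here τ₀ = 1/44.6 = 0.022422 and τ_data = 8/17.5 = 0.457143, so τ_n = 0.479565.
Rearranging for μ₀: μ₀ = (μ_n·τ_n − τ_data·x̄)/τ₀ = (-4.2270·0.479565 − 0.457143·-4.4) / 0.022422 = -0.015692/0.022422 ≈ -0.7.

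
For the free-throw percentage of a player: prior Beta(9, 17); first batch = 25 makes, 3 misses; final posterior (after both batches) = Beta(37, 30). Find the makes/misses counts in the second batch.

3 makes and 10 misses

Because Beta–binomial updating is additive in the counts, the combined data contributed (α_post−α_prior, β_post−β_prior) successes and failures.
Total across both batches: 37−9=28 makes, 30−17=13 misses.
Subtract the first batch: 28−25=3 makes and 13−3=10 misses.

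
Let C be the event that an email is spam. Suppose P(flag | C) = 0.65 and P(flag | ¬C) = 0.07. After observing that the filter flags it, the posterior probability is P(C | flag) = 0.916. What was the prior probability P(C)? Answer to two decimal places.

In odds form, posterior odds = prior odds × likelihood ratio, so prior odds = posterior odds ÷ LR.
Posterior odds = 0.916/(1−0.916) = 10.9048. LR = 0.65/0.07 = 9.2857.
Prior odds = 10.9048/9.2857 = 1.1744, so P(C) = 1.1744/(1+1.1744) ≈ 0.54.

P(C) = 0.54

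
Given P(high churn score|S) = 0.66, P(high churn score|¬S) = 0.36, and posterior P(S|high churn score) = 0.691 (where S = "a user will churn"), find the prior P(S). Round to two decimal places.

P(S) = 0.55

Bayes' rule in odds form gives O(S|E) = O(S)·[P(E|S)/P(E|¬S)], hence O(S) = O(S|E)/LR.
Posterior odds = 0.691/(1−0.691) = 2.2362. LR = 0.66/0.36 = 1.8333.
Prior odds = 2.2362/1.8333 = 1.2198, so P(S) = 1.2198/(1+1.2198) ≈ 0.55.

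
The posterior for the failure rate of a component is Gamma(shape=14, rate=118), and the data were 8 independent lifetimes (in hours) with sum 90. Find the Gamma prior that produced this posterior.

Gamma–exponential conjugacy: posterior shape = α + n, posterior rate = β + Σtᵢ.
So α = 14 − 8 = 6 and β = 118 − 90 = 28.

Gamma(shape=6, rate=28)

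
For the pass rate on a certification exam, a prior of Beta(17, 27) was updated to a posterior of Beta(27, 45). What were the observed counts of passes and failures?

10 passes and 18 failures

Under Beta–binomial conjugacy the posterior parameters are (a+s, b+f).
Match parameters: s=27−17=10, f=45−27=18.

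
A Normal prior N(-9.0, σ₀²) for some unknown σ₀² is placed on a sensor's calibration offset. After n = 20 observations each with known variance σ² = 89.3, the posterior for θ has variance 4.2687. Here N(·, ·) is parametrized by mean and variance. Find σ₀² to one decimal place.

σ₀² = 97.1

For the Normal–Normal model with known σ², precisions add: τ_n = τ₀ + n/σ².
So 1/σ₀² = 1/4.2687 − 20/89.3 = 0.234263 − 0.223964 = 0.010299.
Hence σ₀² = 1/0.010299 ≈ 97.1.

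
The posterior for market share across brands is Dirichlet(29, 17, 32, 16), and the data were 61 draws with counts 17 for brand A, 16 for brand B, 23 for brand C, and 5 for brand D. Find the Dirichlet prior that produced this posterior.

Dirichlet(12, 1, 9, 11)

For a Dirichlet(α) prior with multinomial counts c, the posterior is Dirichlet(α + c) componentwise.
Subtract each count from the matching posterior parameter: 29−17=12, 17−16=1, 32−23=9, 16−5=11.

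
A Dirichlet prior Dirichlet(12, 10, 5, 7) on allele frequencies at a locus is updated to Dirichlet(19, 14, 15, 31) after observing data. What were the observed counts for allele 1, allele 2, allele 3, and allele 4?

For a Dirichlet(α) prior with multinomial counts c, the posterior is Dirichlet(α + c) componentwise.
Counts are posterior − prior componentwise: 19−12=7, 14−10=4, 15−5=10, 31−7=24.

counts (7, 4, 10, 24)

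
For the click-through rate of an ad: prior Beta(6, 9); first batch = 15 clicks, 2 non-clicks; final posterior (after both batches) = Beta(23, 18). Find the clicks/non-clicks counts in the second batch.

Because Beta–binomial updating is additive in the counts, the combined data contributed (α_post−α_prior, β_post−β_prior) successes and failures.
Total across both batches: 23−6=17 clicks, 18−9=9 non-clicks.
Subtract the first batch: 17−15=2 clicks and 9−2=7 non-clicks.

2 clicks and 7 non-clicks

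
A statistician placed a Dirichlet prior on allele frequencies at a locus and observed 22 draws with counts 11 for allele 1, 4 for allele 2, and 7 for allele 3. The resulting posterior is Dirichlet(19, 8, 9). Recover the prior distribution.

For a Dirichlet(α) prior with multinomial counts c, the posterior is Dirichlet(α + c) componentwise.
Subtract each count from the matching posterior parameter: 19−11=8, 8−4=4, 9−7=2.

Dirichlet(8, 4, 2)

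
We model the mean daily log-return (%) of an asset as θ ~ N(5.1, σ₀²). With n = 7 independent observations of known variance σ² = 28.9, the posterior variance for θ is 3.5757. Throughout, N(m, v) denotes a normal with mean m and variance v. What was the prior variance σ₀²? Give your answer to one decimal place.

σ₀² = 26.7

Posterior precision equals prior precision plus data precision: 1/σ_n² = 1/σ₀² + n/σ².
So 1/σ₀² = 1/3.5757 − 7/28.9 = 0.279666 − 0.242215 = 0.037451.
Hence σ₀² = 1/0.037451 ≈ 26.7.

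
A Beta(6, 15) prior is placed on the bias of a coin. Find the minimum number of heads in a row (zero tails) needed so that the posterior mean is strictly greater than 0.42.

After k heads and 0 tails the posterior is Beta(6+k, 15), with mean (6+k)/(6+15+k).
Set (6+k)/(21+k) > 0.42 and solve: k > (0.42·21 − 6)/(1 − 0.42) = 4.862.
The smallest integer exceeding 4.862 is 5.

k = 5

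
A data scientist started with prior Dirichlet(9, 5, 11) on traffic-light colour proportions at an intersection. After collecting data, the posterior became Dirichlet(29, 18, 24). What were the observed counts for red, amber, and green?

For a Dirichlet(α) prior with multinomial counts c, the posterior is Dirichlet(α + c) componentwise.
Counts are posterior − prior componentwise: 29−9=20, 18−5=13, 24−11=13.

counts (20, 13, 13)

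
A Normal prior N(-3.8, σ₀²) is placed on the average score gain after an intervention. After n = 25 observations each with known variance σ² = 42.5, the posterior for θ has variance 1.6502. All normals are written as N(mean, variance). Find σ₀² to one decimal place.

σ₀² = 56.3

For the Normal–Normal model with known σ², precisions add: τ_n = τ₀ + n/σ².
So 1/σ₀² = 1/1.6502 − 25/42.5 = 0.605987 − 0.588235 = 0.017752.
Hence σ₀² = 1/0.017752 ≈ 56.3.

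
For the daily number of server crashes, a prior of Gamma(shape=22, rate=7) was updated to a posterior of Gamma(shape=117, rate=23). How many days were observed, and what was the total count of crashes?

n = 16 days with total 95 crashes

Gamma–Poisson conjugacy: posterior shape = α + Σxᵢ, posterior rate = β + n.
Matching: Σxᵢ = 117 − 22 = 95 and n = 23 − 7 = 16.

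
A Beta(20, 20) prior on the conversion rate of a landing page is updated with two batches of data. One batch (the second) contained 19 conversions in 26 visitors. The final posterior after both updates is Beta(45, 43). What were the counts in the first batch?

6 conversions and 16 bounces

Sequential conjugate updates are equivalent to a single update on the pooled data, so total successes = posterior α − prior α and total failures = posterior β − prior β.
Total across both batches: 45−20=25 conversions, 43−20=23 bounces.
Subtract the second batch: 25−19=6 conversions and 23−7=16 bounces.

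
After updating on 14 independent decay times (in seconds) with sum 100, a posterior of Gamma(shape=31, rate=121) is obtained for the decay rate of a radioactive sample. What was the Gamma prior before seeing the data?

Gamma(shape=17, rate=21)

Gamma–exponential conjugacy: posterior shape = α + n, posterior rate = β + Σtᵢ.
So α = 31 − 14 = 17 and β = 121 − 100 = 21.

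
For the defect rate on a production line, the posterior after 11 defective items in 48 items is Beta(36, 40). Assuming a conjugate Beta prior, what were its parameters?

Beta(25, 3)

A Beta(α, β) prior with s successes and f failures in binomial data gives a Beta(α+s, β+f) posterior.
So α = 36 − 11 = 25 and β = 40 − 37 = 3.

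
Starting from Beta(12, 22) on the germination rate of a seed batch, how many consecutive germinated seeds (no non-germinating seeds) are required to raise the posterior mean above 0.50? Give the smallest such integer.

k = 11

After k germinated seeds and 0 non-germinating seeds the posterior is Beta(12+k, 22), with mean (12+k)/(12+22+k).
Set (12+k)/(34+k) > 0.50 and solve: k > (0.50·34 − 12)/(1 − 0.50) = 10.000.
The smallest integer exceeding 10.000 is 11, and checking k=11: (23)/(45) = 0.5111 > 0.50.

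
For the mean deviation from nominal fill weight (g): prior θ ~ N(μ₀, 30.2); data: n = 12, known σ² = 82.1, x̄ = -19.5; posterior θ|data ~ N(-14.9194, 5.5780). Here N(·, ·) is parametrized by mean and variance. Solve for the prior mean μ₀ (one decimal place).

With known observation variance, the Normal–Normal posterior has precision τ_n = τ₀ + n/σ² and mean μ_n = (τ₀μ₀ + (n/σ²)x̄)/τ_n.
Here τ₀ = 1/30.2 = 0.033113 and τ_data = 12/82.1 = 0.146163, so τ_n = 0.179276.
Rearranging for μ₀: μ₀ = (μ_n·τ_n − τ_data·x̄)/τ₀ = (-14.9194·0.179276 − 0.146163·-19.5) / 0.033113 = 0.175488/0.033113 ≈ 5.3.

μ₀ = 5.3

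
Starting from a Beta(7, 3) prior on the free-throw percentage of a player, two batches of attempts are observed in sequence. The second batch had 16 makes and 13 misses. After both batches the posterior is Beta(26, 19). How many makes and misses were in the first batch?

Because Beta–binomial updating is additive in the counts, the combined data contributed (α_post−α_prior, β_post−β_prior) successes and failures.
Total across both batches: 26−7=19 makes, 19−3=16 misses.
Subtract the second batch: 19−16=3 makes and 16−13=3 misses.

3 makes and 3 misses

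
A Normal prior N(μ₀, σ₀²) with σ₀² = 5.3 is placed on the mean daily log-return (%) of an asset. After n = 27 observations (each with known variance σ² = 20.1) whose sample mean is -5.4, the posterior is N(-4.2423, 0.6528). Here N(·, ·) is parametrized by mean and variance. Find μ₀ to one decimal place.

μ₀ = 4.0

With known observation variance, the Normal–Normal posterior has precision τ_n = τ₀ + n/σ² and mean μ_n = (τ₀μ₀ + (n/σ²)x̄)/τ_n.
Here τ₀ = 1/5.3 = 0.188679 and τ_data = 27/20.1 = 1.343284, so τ_n = 1.531963.
Rearranging for μ₀: μ₀ = (μ_n·τ_n − τ_data·x̄)/τ₀ = (-4.2423·1.531963 − 1.343284·-5.4) / 0.188679 = 0.754687/0.188679 ≈ 4.0.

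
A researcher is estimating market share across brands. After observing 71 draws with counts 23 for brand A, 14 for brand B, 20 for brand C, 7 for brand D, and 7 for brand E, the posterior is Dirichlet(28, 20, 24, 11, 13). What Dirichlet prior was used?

For a Dirichlet(α) prior with multinomial counts c, the posterior is Dirichlet(α + c) componentwise.
Subtract each count from the matching posterior parameter: 28−23=5, 20−14=6, 24−20=4, 11−7=4, 13−7=6.

Dirichlet(5, 6, 4, 4, 6)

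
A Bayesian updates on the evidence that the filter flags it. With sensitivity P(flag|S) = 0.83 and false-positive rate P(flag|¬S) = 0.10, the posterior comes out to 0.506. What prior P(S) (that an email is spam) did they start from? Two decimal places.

In odds form, posterior odds = prior odds × likelihood ratio, so prior odds = posterior odds ÷ LR.
Posterior odds = 0.506/(1−0.506) = 1.0243. LR = 0.83/0.10 = 8.3000.
Prior odds = 1.0243/8.3000 = 0.1234, so P(S) = 0.1234/(1+0.1234) ≈ 0.11.

P(S) = 0.11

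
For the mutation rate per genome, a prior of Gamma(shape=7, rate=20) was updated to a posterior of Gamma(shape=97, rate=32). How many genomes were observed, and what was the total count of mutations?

n = 12 genomes with total 90 mutations

A Gamma(α, β) prior (rate parametrization) on a Poisson rate with n observations summing to S gives posterior Gamma(α+S, β+n).
Matching: Σxᵢ = 97 − 7 = 90 and n = 32 − 20 = 12.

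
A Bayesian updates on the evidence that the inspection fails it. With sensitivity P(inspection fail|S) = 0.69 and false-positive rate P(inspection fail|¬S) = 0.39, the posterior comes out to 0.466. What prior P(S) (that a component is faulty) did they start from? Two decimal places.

P(S) = 0.33

Bayes' rule in odds form gives O(S|E) = O(S)·[P(E|S)/P(E|¬S)], hence O(S) = O(S|E)/LR.
Posterior odds = 0.466/(1−0.466) = 0.8727. LR = 0.69/0.39 = 1.7692.
Prior odds = 0.8727/1.7692 = 0.4933, so P(S) = 0.4933/(1+0.4933) ≈ 0.33.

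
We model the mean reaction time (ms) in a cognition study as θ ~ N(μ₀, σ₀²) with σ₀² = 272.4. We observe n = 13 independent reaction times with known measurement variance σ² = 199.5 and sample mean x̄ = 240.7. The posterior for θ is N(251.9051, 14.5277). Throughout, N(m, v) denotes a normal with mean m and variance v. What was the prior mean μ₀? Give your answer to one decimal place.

The posterior mean is a precision-weighted average: μ_n = (τ₀μ₀ + τ_data·x̄)/(τ₀+τ_data), with τ₀=1/σ₀² and τ_data=n/σ².
Here τ₀ = 1/272.4 = 0.003671 and τ_data = 13/199.5 = 0.065163, so τ_n = 0.068834.
Rearranging for μ₀: μ₀ = (μ_n·τ_n − τ_data·x̄)/τ₀ = (251.9051·0.068834 − 0.065163·240.7) / 0.003671 = 1.654902/0.003671 ≈ 450.8.

μ₀ = 450.8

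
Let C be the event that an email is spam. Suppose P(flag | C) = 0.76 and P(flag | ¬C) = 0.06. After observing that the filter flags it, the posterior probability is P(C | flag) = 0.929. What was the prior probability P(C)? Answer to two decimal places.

P(C) = 0.51

Bayes' rule in odds form gives O(C|E) = O(C)·[P(E|C)/P(E|¬C)], hence O(C) = O(C|E)/LR.
Posterior odds = 0.929/(1−0.929) = 13.0845. LR = 0.76/0.06 = 12.6667.
Prior odds = 13.0845/12.6667 = 1.0330, so P(C) = 1.0330/(1+1.0330) ≈ 0.51.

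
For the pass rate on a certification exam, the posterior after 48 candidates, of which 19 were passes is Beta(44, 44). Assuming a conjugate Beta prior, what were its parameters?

A Beta(a, b) prior with s successes and f failures in binomial data gives a Beta(a+s, b+f) posterior.
So a = 44 − 19 = 25 and b = 44 − 29 = 15.

Beta(25, 15)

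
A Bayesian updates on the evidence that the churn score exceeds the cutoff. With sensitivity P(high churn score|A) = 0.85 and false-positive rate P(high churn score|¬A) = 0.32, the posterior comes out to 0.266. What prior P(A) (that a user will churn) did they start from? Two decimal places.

Bayes' rule in odds form gives O(A|E) = O(A)·[P(E|A)/P(E|¬A)], hence O(A) = O(A|E)/LR.
Posterior odds = 0.266/(1−0.266) = 0.3624. LR = 0.85/0.32 = 2.6562.
Prior odds = 0.3624/2.6562 = 0.1364, so P(A) = 0.1364/(1+0.1364) ≈ 0.12.

P(A) = 0.12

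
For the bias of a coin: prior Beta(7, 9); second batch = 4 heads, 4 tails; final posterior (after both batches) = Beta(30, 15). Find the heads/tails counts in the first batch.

19 heads and 2 tails

Sequential conjugate updates are equivalent to a single update on the pooled data, so total successes = posterior α − prior α and total failures = posterior β − prior β.
Total across both batches: 30−7=23 heads, 15−9=6 tails.
Subtract the second batch: 23−4=19 heads and 6−4=2 tails.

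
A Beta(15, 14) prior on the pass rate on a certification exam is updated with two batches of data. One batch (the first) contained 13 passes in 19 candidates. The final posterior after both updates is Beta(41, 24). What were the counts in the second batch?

Sequential conjugate updates are equivalent to a single update on the pooled data, so total successes = posterior α − prior α and total failures = posterior β − prior β.
Total across both batches: 41−15=26 passes, 24−14=10 failures.
Subtract the first batch: 26−13=13 passes and 10−6=4 failures.

13 passes and 4 failures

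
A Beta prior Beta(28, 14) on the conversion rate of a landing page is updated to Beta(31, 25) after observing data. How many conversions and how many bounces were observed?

A Beta(a, b) prior with s successes and f failures in binomial data gives a Beta(a+s, b+f) posterior.
Match parameters: s=31−28=3, f=25−14=11.

3 conversions and 11 bounces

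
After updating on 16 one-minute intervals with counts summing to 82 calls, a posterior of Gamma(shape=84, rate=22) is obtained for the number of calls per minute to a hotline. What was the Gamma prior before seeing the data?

Gamma(shape=2, rate=6)

Gamma–Poisson conjugacy: posterior shape = α + Σxᵢ, posterior rate = β + n.
So α = 84 − 82 = 2 and β = 22 − 16 = 6.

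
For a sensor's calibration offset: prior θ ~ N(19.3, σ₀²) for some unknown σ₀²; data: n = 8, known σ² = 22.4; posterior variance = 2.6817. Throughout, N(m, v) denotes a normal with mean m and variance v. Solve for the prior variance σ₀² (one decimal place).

σ₀² = 63.5

For the Normal–Normal model with known σ², precisions add: τ_n = τ₀ + n/σ².
So 1/σ₀² = 1/2.6817 − 8/22.4 = 0.372898 − 0.357143 = 0.015755.
Hence σ₀² = 1/0.015755 ≈ 63.5.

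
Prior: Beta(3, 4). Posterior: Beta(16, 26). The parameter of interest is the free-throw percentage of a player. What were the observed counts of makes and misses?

A Beta(a, b) prior with s successes and f failures in binomial data gives a Beta(a+s, b+f) posterior.
So s = 16 − 3 = 13 and f = 26 − 4 = 22.

13 makes and 22 misses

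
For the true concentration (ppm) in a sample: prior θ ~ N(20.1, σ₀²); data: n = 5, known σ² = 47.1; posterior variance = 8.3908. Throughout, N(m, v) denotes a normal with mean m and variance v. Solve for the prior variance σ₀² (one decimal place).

For the Normal–Normal model with known σ², precisions add: τ_n = τ₀ + n/σ².
So 1/σ₀² = 1/8.3908 − 5/47.1 = 0.119178 − 0.106157 = 0.013021.
Hence σ₀² = 1/0.013021 ≈ 76.8.

σ₀² = 76.8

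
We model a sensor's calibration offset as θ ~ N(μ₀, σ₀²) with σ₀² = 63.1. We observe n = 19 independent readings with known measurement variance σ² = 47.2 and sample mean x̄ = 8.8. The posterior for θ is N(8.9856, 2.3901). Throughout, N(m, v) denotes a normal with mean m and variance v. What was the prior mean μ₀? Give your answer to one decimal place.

μ₀ = 13.7

The posterior mean is a precision-weighted average: μ_n = (τ₀μ₀ + τ_data·x̄)/(τ₀+τ_data), with τ₀=1/σ₀² and τ_data=n/σ².
Here τ₀ = 1/63.1 = 0.015848 and τ_data = 19/47.2 = 0.402542, so τ_n = 0.418390.
Rearranging for μ₀: μ₀ = (μ_n·τ_n − τ_data·x̄)/τ₀ = (8.9856·0.418390 − 0.402542·8.8) / 0.015848 = 0.217116/0.015848 ≈ 13.7.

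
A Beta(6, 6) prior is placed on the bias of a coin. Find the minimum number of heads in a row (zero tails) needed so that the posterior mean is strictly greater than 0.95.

k = 109

After k heads and 0 tails the posterior is Beta(6+k, 6), with mean (6+k)/(6+6+k).
Set (6+k)/(12+k) > 0.95 and solve: k > (0.95·12 − 6)/(1 − 0.95) = 108.000.
The smallest integer exceeding 108.000 is 109, and checking k=109: (115)/(121) = 0.9504 > 0.95.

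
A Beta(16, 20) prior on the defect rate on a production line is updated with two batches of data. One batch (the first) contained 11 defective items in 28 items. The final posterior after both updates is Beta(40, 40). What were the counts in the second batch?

Sequential conjugate updates are equivalent to a single update on the pooled data, so total successes = posterior α − prior α and total failures = posterior β − prior β.
Total across both batches: 40−16=24 defective items, 40−20=20 good items.
Subtract the first batch: 24−11=13 defective items and 20−17=3 good items.

13 defective items and 3 good items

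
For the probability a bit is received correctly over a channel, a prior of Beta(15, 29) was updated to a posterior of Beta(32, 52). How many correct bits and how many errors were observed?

A Beta(α, β) prior with s successes and f failures in binomial data gives a Beta(α+s, β+f) posterior.
Match parameters: s=32−15=17, f=52−29=23.

17 correct bits and 23 errors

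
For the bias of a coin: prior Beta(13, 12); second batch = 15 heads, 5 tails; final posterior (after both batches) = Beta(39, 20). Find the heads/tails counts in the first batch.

11 heads and 3 tails

Sequential conjugate updates are equivalent to a single update on the pooled data, so total successes = posterior α − prior α and total failures = posterior β − prior β.
Total across both batches: 39−13=26 heads, 20−12=8 tails.
Subtract the second batch: 26−15=11 heads and 8−5=3 tails.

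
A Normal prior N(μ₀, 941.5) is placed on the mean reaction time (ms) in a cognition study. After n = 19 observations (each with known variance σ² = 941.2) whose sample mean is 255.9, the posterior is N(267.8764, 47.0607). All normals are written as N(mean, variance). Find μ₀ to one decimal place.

μ₀ = 495.5

With known observation variance, the Normal–Normal posterior has precision τ_n = τ₀ + n/σ² and mean μ_n = (τ₀μ₀ + (n/σ²)x̄)/τ_n.
Here τ₀ = 1/941.5 = 0.001062 and τ_data = 19/941.2 = 0.020187, so τ_n = 0.021249.
Rearranging for μ₀: μ₀ = (μ_n·τ_n − τ_data·x̄)/τ₀ = (267.8764·0.021249 − 0.020187·255.9) / 0.001062 = 0.526252/0.001062 ≈ 495.5.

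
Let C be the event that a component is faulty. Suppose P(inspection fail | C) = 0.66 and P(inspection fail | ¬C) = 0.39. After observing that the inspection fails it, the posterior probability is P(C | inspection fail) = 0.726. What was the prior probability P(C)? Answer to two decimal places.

P(C) = 0.61

Bayes' rule in odds form gives O(C|E) = O(C)·[P(E|C)/P(E|¬C)], hence O(C) = O(C|E)/LR.
Posterior odds = 0.726/(1−0.726) = 2.6496. LR = 0.66/0.39 = 1.6923.
Prior odds = 2.6496/1.6923 = 1.5657, so P(C) = 1.5657/(1+1.5657) ≈ 0.61.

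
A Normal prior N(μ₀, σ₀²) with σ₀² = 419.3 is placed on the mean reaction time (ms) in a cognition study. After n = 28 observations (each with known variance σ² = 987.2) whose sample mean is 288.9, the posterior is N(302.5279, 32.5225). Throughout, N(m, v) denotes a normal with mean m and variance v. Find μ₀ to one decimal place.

μ₀ = 464.6

With known observation variance, the Normal–Normal posterior has precision τ_n = τ₀ + n/σ² and mean μ_n = (τ₀μ₀ + (n/σ²)x̄)/τ_n.
Here τ₀ = 1/419.3 = 0.002385 and τ_data = 28/987.2 = 0.028363, so τ_n = 0.030748.
Rearranging for μ₀: μ₀ = (μ_n·τ_n − τ_data·x̄)/τ₀ = (302.5279·0.030748 − 0.028363·288.9) / 0.002385 = 1.108057/0.002385 ≈ 464.6.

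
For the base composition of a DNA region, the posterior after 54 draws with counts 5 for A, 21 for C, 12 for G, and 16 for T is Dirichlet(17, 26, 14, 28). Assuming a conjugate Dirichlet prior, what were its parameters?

For a Dirichlet(α) prior with multinomial counts c, the posterior is Dirichlet(α + c) componentwise.
Subtract each count from the matching posterior parameter: 17−5=12, 26−21=5, 14−12=2, 28−16=12.

Dirichlet(12, 5, 2, 12)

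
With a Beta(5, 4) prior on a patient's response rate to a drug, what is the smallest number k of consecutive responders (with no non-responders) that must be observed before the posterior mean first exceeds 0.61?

k = 2

After k responders and 0 non-responders the posterior is Beta(5+k, 4), with mean (5+k)/(5+4+k).
Set (5+k)/(9+k) > 0.61 and solve: k > (0.61·9 − 5)/(1 − 0.61) = 1.256.
The smallest integer exceeding 1.256 is 2.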